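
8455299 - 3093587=5361712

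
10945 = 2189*5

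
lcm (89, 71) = 6319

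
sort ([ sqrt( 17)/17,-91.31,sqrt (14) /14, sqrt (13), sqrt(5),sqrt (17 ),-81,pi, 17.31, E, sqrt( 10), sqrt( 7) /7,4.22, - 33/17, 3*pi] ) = [ - 91.31,- 81, - 33/17, sqrt( 17)/17, sqrt ( 14)/14, sqrt(7 )/7,  sqrt( 5 ),E, pi,sqrt ( 10), sqrt( 13 ), sqrt (17),4.22,3  *pi, 17.31]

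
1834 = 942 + 892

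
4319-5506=  -  1187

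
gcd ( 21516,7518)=6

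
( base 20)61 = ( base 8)171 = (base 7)232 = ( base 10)121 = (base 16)79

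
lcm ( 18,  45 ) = 90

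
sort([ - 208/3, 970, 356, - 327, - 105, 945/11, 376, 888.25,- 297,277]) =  [ - 327, - 297, - 105, - 208/3, 945/11, 277, 356,376, 888.25, 970] 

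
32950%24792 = 8158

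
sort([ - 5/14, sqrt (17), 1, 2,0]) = [-5/14,0,1,2, sqrt(17 ) ]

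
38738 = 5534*7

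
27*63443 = 1712961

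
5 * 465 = 2325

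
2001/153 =13+4/51 = 13.08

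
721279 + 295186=1016465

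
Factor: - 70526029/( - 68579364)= 2^( -2)*3^( - 1 )*727^( - 1)*1123^( - 1)*10075147^1 = 10075147/9797052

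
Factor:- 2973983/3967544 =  - 2^( - 3 )*7^( - 1)*1061^1 * 2803^1*70849^( - 1 ) 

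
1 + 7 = 8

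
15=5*3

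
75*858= 64350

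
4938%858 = 648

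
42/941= 42/941 = 0.04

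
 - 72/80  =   - 9/10=-0.90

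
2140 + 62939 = 65079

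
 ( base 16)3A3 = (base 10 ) 931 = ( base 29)133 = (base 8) 1643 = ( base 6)4151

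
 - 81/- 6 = 27/2 = 13.50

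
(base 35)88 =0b100100000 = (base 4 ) 10200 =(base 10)288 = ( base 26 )B2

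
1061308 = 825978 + 235330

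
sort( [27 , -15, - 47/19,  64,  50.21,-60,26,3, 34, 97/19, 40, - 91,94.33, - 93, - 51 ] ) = [ - 93, - 91, - 60,  -  51,-15, - 47/19,3 , 97/19,26,27,34,  40, 50.21,64, 94.33]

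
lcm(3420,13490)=242820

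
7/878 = 7/878 = 0.01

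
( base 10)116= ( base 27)48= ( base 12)98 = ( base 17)6e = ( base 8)164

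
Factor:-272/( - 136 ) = 2 = 2^1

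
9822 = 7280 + 2542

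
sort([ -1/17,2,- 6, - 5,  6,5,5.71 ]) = [ - 6,-5 , - 1/17,2,5, 5.71,6 ] 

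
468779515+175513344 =644292859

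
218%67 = 17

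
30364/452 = 67 + 20/113 = 67.18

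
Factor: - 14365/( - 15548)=2^(-2)*5^1 * 17^1*23^( - 1)=85/92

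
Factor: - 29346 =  - 2^1*3^1*67^1*73^1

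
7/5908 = 1/844 =0.00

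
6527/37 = 176 + 15/37 = 176.41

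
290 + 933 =1223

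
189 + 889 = 1078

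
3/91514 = 3/91514 = 0.00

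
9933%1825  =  808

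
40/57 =40/57 = 0.70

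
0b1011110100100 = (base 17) 13G0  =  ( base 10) 6052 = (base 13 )29A7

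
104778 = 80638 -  - 24140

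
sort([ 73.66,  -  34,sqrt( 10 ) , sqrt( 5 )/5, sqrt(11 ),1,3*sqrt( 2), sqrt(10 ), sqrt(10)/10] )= [ - 34, sqrt(10)/10, sqrt(5 ) /5, 1, sqrt(10),sqrt(10 ),sqrt(11), 3*sqrt( 2 ),73.66]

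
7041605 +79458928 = 86500533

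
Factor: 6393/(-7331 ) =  - 3^1*2131^1*  7331^ ( - 1 ) 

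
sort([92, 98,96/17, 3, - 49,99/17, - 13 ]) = [-49 , - 13, 3, 96/17, 99/17, 92,98]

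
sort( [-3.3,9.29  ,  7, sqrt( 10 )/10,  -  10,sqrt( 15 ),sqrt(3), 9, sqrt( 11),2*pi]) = [ - 10, - 3.3 , sqrt(10 )/10,sqrt( 3 ),sqrt( 11)  ,  sqrt( 15), 2*pi,7,9, 9.29]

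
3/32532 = 1/10844 = 0.00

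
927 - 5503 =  - 4576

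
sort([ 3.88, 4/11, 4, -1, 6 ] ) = [  -  1 , 4/11, 3.88,  4, 6 ]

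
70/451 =70/451 =0.16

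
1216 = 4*304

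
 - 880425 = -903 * 975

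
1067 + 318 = 1385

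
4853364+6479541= 11332905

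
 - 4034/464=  - 2017/232 = - 8.69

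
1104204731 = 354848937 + 749355794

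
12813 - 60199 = -47386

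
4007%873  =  515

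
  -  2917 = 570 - 3487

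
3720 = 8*465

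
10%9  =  1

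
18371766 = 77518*237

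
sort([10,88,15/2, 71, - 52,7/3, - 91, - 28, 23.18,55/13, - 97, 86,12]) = [ - 97,-91, - 52 , - 28,7/3, 55/13, 15/2,10 , 12 , 23.18, 71 , 86 , 88]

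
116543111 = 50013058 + 66530053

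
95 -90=5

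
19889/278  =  71 + 151/278 = 71.54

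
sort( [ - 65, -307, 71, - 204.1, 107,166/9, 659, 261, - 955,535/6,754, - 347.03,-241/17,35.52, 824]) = [ - 955, - 347.03, -307, - 204.1, - 65, - 241/17,  166/9, 35.52,  71,535/6,107,261,659, 754,824] 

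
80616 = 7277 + 73339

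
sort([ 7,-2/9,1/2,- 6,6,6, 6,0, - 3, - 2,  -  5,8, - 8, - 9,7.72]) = [ - 9, - 8, - 6 , - 5, - 3, - 2,- 2/9, 0,1/2,  6,6,6,7, 7.72,8]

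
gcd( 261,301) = 1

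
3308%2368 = 940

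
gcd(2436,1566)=174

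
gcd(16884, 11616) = 12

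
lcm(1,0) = 0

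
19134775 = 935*20465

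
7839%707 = 62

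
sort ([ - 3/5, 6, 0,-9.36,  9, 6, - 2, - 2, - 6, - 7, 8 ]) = [ -9.36 , - 7, - 6, - 2,-2, - 3/5, 0,6, 6,8,9 ]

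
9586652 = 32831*292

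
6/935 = 6/935 = 0.01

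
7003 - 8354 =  - 1351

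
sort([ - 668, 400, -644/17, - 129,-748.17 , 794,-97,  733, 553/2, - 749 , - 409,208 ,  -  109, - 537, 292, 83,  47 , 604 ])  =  [ - 749,-748.17,-668,-537 ,  -  409,  -  129,-109,-97,-644/17,47 , 83,208,553/2 , 292, 400, 604,733,794] 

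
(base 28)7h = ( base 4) 3111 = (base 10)213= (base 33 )6F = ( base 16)d5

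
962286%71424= 33774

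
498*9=4482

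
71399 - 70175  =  1224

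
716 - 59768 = -59052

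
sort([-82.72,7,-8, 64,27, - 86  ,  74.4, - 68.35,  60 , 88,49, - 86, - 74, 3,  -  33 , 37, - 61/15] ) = [ - 86 , - 86 ,  -  82.72, - 74,- 68.35 ,-33, - 8,  -  61/15, 3,7,  27,37,  49, 60,64, 74.4, 88] 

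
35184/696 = 1466/29 =50.55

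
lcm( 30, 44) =660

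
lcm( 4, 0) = 0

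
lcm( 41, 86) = 3526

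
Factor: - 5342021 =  - 19^1 * 281159^1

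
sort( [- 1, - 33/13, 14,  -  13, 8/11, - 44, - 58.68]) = [ -58.68, - 44, - 13, - 33/13, - 1,8/11, 14] 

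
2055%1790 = 265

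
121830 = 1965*62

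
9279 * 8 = 74232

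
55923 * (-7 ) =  - 391461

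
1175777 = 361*3257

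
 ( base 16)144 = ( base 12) 230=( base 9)400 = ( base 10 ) 324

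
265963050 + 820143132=1086106182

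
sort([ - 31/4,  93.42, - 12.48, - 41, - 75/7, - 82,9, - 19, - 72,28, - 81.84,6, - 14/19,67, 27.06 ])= [ - 82,  -  81.84, - 72, - 41, - 19, -12.48, - 75/7, - 31/4 , - 14/19,6  ,  9,27.06,28, 67,93.42]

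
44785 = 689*65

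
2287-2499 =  - 212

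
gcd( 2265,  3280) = 5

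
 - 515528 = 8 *( - 64441 ) 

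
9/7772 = 9/7772 = 0.00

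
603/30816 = 67/3424 = 0.02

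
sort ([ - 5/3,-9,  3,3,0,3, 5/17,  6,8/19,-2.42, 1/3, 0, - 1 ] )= [ -9 , - 2.42,  -  5/3, - 1, 0,0,5/17,  1/3,8/19,3,  3,3,  6] 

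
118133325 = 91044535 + 27088790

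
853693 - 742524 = 111169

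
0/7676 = 0 = 0.00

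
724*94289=68265236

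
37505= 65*577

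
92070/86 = 1070 + 25/43  =  1070.58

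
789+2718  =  3507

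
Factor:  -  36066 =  - 2^1 * 3^1 *6011^1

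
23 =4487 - 4464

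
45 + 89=134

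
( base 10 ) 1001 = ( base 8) 1751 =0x3E9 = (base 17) 37f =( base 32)v9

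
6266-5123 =1143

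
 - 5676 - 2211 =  - 7887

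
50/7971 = 50/7971 = 0.01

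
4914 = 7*702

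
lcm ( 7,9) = 63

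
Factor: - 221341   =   - 389^1*569^1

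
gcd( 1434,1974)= 6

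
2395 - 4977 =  - 2582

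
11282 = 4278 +7004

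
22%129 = 22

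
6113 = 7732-1619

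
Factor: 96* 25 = 2^5*3^1*5^2  =  2400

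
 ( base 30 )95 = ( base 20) df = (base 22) CB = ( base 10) 275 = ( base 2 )100010011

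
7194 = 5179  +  2015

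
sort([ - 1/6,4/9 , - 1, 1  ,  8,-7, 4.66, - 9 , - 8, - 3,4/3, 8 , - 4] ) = [ - 9 , - 8, - 7, - 4, - 3,-1, - 1/6,4/9,1,  4/3,4.66, 8, 8]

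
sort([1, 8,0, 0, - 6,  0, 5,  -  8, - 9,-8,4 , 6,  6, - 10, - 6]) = [ - 10, - 9,  -  8, - 8, - 6,  -  6,  0,  0,0,1,4,5,6 , 6,8]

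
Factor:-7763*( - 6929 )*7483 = 402509275441= 7^2*13^2*41^1*1069^1 * 1109^1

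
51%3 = 0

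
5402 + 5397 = 10799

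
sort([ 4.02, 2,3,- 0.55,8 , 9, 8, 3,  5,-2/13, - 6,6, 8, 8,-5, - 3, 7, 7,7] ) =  [-6,-5, - 3, - 0.55, - 2/13, 2, 3, 3, 4.02,5, 6, 7,7,7, 8, 8,  8, 8, 9] 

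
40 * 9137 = 365480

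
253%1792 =253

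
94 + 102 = 196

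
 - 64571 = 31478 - 96049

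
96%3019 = 96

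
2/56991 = 2/56991 = 0.00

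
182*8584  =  1562288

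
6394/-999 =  - 7 + 599/999= -6.40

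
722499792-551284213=171215579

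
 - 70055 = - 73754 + 3699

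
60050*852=51162600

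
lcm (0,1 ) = 0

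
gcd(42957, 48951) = 999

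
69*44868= 3095892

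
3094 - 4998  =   - 1904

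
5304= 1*5304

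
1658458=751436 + 907022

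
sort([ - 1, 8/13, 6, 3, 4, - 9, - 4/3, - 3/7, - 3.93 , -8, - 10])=[ - 10 , - 9,-8  ,- 3.93,- 4/3, - 1,-3/7 , 8/13, 3, 4,  6 ]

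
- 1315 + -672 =  -  1987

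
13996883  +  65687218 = 79684101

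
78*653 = 50934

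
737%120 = 17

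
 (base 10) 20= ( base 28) k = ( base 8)24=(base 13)17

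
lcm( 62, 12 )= 372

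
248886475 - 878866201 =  - 629979726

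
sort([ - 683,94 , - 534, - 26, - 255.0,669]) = [ - 683, - 534, - 255.0,-26, 94,  669 ]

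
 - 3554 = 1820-5374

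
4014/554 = 7  +  68/277 = 7.25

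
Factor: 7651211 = 7651211^1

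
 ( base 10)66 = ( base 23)2K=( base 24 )2i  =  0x42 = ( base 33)20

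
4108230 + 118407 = 4226637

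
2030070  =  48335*42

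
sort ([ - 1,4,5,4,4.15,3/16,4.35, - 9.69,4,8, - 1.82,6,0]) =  [ - 9.69,-1.82,  -  1,0, 3/16, 4,4, 4,4.15, 4.35, 5, 6,8]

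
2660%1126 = 408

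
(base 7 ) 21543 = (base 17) 11cf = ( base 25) 8GL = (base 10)5421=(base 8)12455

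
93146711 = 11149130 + 81997581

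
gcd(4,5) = 1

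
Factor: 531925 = 5^2*21277^1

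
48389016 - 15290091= 33098925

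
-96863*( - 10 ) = 968630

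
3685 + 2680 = 6365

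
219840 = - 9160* ( - 24)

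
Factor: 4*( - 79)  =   - 316 =- 2^2*79^1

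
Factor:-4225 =-5^2*13^2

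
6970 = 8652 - 1682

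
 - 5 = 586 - 591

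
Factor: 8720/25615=2^4*47^ (-1 ) =16/47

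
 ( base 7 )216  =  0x6f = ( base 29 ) 3O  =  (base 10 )111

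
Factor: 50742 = 2^1  *3^2*2819^1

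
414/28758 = 69/4793=0.01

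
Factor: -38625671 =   -  7^2*23^1*34273^1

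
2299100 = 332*6925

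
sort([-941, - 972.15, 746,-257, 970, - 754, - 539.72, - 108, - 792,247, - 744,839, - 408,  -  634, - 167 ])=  [-972.15, - 941,  -  792, - 754, - 744, - 634, - 539.72, - 408,-257, - 167 ,-108,247, 746, 839, 970]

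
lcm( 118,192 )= 11328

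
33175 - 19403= 13772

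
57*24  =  1368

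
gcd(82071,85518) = 9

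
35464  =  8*4433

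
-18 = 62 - 80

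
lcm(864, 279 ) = 26784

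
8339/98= 8339/98=85.09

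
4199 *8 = 33592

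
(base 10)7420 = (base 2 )1110011111100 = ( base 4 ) 1303330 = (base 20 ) IB0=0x1CFC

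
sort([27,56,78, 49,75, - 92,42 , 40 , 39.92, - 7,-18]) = [ - 92,  -  18, - 7,27, 39.92 , 40, 42,  49, 56, 75,78] 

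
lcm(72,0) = 0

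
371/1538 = 371/1538 = 0.24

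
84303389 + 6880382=91183771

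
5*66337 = 331685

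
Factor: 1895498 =2^1*11^1* 29^1* 2971^1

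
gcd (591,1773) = 591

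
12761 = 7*1823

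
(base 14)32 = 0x2c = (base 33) 1b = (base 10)44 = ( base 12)38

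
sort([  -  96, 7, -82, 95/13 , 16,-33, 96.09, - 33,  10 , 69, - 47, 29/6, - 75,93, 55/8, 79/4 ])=[ - 96, - 82,  -  75, - 47, - 33, - 33,29/6, 55/8, 7 , 95/13, 10 , 16,  79/4,69,93,96.09]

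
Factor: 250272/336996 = 632/851  =  2^3 * 23^ (-1 )*37^( - 1 )*79^1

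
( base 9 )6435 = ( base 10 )4730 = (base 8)11172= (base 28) 60Q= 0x127a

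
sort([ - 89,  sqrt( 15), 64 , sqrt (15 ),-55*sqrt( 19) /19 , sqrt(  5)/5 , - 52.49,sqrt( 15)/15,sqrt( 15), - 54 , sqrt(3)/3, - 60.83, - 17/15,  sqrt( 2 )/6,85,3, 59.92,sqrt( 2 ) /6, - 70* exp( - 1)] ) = [ - 89, - 60.83, - 54, -52.49, - 70*exp( - 1), - 55*sqrt(19)/19,-17/15,sqrt( 2)/6,sqrt( 2 )/6,sqrt( 15 ) /15,sqrt( 5)/5,sqrt( 3) /3, 3,sqrt( 15), sqrt( 15 ), sqrt( 15 ),59.92, 64,85 ]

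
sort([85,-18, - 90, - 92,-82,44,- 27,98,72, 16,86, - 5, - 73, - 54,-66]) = [ - 92, - 90 , - 82,-73,-66, - 54,  -  27,-18, - 5,  16,44,72,85,86, 98 ] 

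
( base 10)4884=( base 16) 1314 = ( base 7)20145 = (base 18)f16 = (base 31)52h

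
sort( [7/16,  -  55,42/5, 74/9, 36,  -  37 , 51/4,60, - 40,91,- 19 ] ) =[ - 55,  -  40, - 37, - 19,  7/16, 74/9, 42/5, 51/4,  36, 60, 91 ]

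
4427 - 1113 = 3314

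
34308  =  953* 36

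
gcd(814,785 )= 1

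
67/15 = 67/15 = 4.47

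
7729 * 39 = 301431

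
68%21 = 5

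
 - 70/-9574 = 35/4787 = 0.01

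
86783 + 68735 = 155518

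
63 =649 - 586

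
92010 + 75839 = 167849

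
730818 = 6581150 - 5850332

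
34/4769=34/4769 = 0.01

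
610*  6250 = 3812500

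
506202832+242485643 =748688475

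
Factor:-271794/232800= -467/400 = - 2^( - 4)*5^ ( - 2)*467^1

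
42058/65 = 647 + 3/65 = 647.05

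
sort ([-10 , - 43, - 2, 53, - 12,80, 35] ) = [ - 43,-12, - 10, -2,35, 53, 80 ]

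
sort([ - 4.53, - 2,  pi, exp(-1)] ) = [ - 4.53,  -  2,exp( - 1),pi] 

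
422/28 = 15+1/14 = 15.07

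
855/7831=855/7831   =  0.11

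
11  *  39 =429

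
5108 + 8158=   13266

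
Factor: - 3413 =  - 3413^1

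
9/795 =3/265 = 0.01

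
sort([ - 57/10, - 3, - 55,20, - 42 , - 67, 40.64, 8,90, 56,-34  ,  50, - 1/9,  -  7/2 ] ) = [  -  67, - 55 , -42, - 34, - 57/10  , - 7/2,-3, - 1/9, 8,20, 40.64, 50, 56,  90 ]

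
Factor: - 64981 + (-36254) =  - 101235 = -  3^1*5^1 * 17^1*397^1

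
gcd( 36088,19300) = 4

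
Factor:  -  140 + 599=459= 3^3*17^1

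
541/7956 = 541/7956 = 0.07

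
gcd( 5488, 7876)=4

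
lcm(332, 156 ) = 12948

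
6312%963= 534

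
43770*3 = 131310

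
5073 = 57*89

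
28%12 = 4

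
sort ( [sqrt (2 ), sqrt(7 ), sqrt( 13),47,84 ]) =[ sqrt (2),sqrt(7 ), sqrt(13 ),47,84]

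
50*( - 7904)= - 395200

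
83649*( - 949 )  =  -79382901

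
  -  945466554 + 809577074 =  - 135889480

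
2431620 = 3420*711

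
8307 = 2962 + 5345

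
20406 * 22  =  448932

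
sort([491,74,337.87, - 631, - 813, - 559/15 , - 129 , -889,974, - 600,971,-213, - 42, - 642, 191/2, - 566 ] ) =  [  -  889, -813, - 642,-631,  -  600, - 566, - 213, - 129, - 42, - 559/15, 74,191/2,337.87,  491 , 971 , 974 ]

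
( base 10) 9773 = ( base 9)14358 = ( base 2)10011000101101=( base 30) apn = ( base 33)8W5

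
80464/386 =208 + 88/193 = 208.46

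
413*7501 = 3097913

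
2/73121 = 2/73121=0.00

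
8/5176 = 1/647  =  0.00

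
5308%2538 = 232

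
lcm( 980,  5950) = 83300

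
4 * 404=1616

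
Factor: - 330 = -2^1*3^1*5^1*11^1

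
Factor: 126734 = 2^1*63367^1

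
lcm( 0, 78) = 0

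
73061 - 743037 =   -  669976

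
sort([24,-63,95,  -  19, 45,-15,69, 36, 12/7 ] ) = [- 63, - 19, - 15 , 12/7  ,  24, 36, 45,  69,  95 ]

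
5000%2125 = 750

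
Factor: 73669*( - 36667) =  - 23^1*37^1*991^1*3203^1 =- 2701221223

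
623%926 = 623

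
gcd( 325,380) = 5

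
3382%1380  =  622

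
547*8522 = 4661534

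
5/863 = 5/863 = 0.01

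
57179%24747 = 7685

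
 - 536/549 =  - 1+ 13/549= - 0.98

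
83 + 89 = 172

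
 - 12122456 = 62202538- 74324994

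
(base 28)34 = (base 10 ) 88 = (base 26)3a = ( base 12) 74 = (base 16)58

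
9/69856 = 9/69856 = 0.00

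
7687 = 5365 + 2322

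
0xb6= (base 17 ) ac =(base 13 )110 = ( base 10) 182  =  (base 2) 10110110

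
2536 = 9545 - 7009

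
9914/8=4957/4 = 1239.25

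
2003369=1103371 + 899998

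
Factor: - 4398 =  - 2^1*3^1*733^1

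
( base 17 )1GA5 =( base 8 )22760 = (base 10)9712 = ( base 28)CAO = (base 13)4561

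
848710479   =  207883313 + 640827166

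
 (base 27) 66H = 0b1000111001001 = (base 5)121203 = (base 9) 6218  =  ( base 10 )4553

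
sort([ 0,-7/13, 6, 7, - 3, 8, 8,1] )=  [-3, - 7/13,  0,1 , 6, 7 , 8,8 ]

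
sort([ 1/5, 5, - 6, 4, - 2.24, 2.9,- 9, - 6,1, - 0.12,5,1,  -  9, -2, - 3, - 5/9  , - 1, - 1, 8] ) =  [-9, -9,  -  6, - 6, - 3, - 2.24, - 2,-1, - 1, - 5/9, - 0.12,1/5,  1, 1,2.9 , 4, 5,  5, 8] 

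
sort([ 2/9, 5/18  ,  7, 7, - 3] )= [ - 3, 2/9,5/18, 7 , 7]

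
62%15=2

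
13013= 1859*7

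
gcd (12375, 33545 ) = 5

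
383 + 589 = 972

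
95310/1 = 95310 =95310.00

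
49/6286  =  7/898 = 0.01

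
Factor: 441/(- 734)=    - 2^( - 1 ) * 3^2*7^2*367^ ( -1 )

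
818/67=12  +  14/67 = 12.21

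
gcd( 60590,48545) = 365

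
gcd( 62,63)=1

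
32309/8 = 4038 + 5/8 = 4038.62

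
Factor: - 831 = -3^1  *  277^1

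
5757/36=1919/12 = 159.92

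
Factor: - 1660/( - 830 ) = 2^1=2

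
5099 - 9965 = -4866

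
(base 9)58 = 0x35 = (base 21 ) 2b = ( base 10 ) 53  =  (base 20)2d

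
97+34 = 131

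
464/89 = 5 + 19/89 =5.21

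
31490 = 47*670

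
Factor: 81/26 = 2^( -1)*3^4*13^ ( - 1 ) 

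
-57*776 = -44232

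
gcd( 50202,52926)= 6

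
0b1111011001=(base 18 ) 30D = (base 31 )10O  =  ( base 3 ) 1100111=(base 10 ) 985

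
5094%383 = 115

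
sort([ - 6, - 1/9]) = [- 6, - 1/9]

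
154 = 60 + 94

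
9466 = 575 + 8891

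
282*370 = 104340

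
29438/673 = 29438/673 = 43.74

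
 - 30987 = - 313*99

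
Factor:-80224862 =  - 2^1*67^1 * 401^1*1493^1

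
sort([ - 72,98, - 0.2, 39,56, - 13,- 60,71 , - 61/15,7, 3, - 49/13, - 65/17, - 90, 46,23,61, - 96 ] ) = [ - 96, - 90, - 72, - 60,  -  13, - 61/15, - 65/17, - 49/13, - 0.2,3,7,23,39, 46,56,61,  71 , 98]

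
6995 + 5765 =12760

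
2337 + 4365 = 6702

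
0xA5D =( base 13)1291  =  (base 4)221131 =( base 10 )2653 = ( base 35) 25S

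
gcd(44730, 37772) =994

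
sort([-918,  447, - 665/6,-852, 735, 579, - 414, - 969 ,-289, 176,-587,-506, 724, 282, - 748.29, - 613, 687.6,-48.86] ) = [ - 969, - 918,-852,-748.29 , - 613,-587, - 506, - 414, - 289,-665/6, - 48.86, 176,282, 447,579, 687.6,  724, 735] 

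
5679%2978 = 2701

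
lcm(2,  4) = 4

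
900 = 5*180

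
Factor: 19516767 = 3^1*61^1*106649^1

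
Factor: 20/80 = 1/4 = 2^( - 2)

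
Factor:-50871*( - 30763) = 1564944573 = 3^1*31^1*547^1*30763^1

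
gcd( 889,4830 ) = 7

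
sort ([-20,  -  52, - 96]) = [ - 96, - 52, - 20]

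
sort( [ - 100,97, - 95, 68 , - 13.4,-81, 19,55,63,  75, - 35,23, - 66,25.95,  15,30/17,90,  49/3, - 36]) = [  -  100, - 95,- 81, -66,-36, - 35,-13.4,30/17, 15,49/3,19,23, 25.95, 55,63,68, 75,90,97 ] 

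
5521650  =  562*9825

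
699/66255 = 233/22085 = 0.01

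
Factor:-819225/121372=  - 2^( - 2 )*3^2*5^2*11^1*19^( - 1 )*331^1*1597^(-1)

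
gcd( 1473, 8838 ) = 1473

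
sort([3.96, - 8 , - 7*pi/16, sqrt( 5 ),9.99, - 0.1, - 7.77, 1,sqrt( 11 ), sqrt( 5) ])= [ - 8, - 7.77,-7 * pi/16, - 0.1,1, sqrt( 5),sqrt( 5 ),sqrt(11) , 3.96, 9.99 ]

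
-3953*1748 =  - 6909844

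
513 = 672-159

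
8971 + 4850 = 13821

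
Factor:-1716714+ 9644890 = 7928176  =  2^4*495511^1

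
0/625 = 0 = 0.00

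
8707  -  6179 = 2528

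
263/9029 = 263/9029= 0.03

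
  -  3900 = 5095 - 8995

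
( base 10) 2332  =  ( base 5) 33312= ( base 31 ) 2D7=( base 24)414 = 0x91C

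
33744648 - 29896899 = 3847749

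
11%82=11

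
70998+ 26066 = 97064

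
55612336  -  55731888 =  - 119552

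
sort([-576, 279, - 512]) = [- 576, -512  ,  279 ]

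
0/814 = 0 = 0.00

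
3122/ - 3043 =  -3122/3043 = - 1.03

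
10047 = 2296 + 7751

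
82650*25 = 2066250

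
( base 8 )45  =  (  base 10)37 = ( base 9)41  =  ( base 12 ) 31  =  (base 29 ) 18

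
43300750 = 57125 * 758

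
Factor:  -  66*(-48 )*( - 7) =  - 2^5*3^2 * 7^1*11^1 = -  22176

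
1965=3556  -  1591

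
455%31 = 21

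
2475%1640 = 835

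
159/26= 159/26 = 6.12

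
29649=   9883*3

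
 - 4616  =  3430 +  - 8046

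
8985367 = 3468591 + 5516776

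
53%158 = 53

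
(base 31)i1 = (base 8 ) 1057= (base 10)559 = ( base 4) 20233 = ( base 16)22F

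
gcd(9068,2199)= 1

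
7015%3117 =781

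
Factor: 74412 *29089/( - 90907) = -2^2*3^3*13^1 *19^1*53^1*1531^1*90907^( - 1) = -  2164570668/90907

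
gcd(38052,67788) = 252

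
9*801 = 7209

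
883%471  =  412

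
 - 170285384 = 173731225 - 344016609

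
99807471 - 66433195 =33374276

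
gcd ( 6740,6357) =1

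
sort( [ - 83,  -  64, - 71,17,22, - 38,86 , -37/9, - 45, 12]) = [ - 83, - 71, - 64, - 45, - 38, - 37/9,12,17,  22, 86] 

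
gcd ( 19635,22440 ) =2805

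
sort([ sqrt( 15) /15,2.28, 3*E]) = [sqrt( 15)/15, 2.28, 3*E ] 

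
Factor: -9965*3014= - 30034510 =-2^1*5^1*11^1*137^1*1993^1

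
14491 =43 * 337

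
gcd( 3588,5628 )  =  12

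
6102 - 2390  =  3712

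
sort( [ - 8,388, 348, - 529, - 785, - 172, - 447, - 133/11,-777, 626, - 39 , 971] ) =[ - 785, - 777, - 529, - 447, - 172,-39, - 133/11,  -  8, 348,388, 626, 971]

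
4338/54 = 241/3 =80.33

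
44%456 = 44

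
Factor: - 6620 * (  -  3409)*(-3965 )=  -  89480454700  =  - 2^2 *5^2*7^1 * 13^1* 61^1 * 331^1 * 487^1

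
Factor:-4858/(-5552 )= 7/8  =  2^ ( - 3)*7^1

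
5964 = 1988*3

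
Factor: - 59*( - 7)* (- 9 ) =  - 3717 = - 3^2*7^1*59^1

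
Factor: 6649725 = 3^1*5^2*88663^1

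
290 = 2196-1906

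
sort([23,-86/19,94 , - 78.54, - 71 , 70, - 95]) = [ - 95, - 78.54,- 71 , - 86/19, 23,70, 94 ] 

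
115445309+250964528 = 366409837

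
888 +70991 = 71879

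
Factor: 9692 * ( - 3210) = - 2^3 * 3^1*5^1*107^1*2423^1 = - 31111320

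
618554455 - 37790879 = 580763576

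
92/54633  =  92/54633=0.00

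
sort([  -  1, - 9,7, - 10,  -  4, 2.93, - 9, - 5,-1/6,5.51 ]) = [ - 10, - 9,-9, -5, - 4,-1, - 1/6,2.93,5.51, 7]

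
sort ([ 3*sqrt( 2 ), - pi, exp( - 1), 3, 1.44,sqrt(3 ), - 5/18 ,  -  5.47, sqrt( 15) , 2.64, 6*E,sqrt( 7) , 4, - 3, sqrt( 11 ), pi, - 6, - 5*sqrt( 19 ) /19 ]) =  [ - 6, - 5.47, - pi, - 3,-5 * sqrt( 19) /19, - 5/18,exp(-1)  ,  1.44,sqrt( 3), 2.64, sqrt( 7), 3, pi , sqrt( 11), sqrt( 15), 4, 3 *sqrt(2) , 6*E]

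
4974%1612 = 138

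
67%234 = 67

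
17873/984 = 18 +161/984 = 18.16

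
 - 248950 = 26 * ( - 9575)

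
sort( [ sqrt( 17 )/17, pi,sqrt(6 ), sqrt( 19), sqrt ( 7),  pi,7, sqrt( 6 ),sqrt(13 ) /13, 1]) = [sqrt( 17)/17,sqrt(13 ) /13, 1 , sqrt (6), sqrt( 6 ), sqrt(7 ),pi, pi, sqrt(19 ),7] 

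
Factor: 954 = 2^1*3^2*53^1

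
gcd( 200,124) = 4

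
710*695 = 493450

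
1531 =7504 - 5973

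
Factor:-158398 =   -  2^1*29^1*2731^1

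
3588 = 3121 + 467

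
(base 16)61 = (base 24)41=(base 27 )3g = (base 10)97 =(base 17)5C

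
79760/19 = 4197 + 17/19 = 4197.89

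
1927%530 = 337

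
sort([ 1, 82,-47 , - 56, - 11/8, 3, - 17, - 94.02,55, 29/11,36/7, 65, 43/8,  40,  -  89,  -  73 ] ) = [  -  94.02,-89, - 73, - 56, - 47, - 17,  -  11/8, 1 , 29/11, 3, 36/7, 43/8,40, 55, 65, 82 ]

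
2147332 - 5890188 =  -3742856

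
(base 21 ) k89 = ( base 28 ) bd9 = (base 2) 10001100100101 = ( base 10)8997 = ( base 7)35142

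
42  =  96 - 54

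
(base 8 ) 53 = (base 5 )133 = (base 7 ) 61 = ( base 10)43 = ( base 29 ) 1e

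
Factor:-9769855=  - 5^1*257^1*7603^1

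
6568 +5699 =12267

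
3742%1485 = 772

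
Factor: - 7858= - 2^1*3929^1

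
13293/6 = 4431/2 = 2215.50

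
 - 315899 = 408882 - 724781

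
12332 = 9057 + 3275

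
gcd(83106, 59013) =9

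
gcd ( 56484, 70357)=1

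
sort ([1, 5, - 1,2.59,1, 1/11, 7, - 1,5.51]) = [ - 1, - 1 , 1/11 , 1,1, 2.59 , 5, 5.51,7]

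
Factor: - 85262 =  - 2^1*89^1*479^1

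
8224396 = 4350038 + 3874358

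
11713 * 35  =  409955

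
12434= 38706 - 26272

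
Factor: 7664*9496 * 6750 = 491247072000 = 2^8*3^3*5^3*479^1 * 1187^1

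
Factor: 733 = 733^1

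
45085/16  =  45085/16 = 2817.81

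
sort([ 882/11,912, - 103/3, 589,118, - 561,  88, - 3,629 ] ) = [ - 561, - 103/3, - 3,  882/11,88,118,589, 629,912 ]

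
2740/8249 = 2740/8249 = 0.33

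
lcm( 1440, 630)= 10080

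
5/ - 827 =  - 5/827 = - 0.01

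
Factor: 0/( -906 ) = 0 = 0^1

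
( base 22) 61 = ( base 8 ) 205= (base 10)133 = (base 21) 67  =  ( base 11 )111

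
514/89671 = 514/89671 = 0.01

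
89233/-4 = - 89233/4=- 22308.25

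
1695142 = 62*27341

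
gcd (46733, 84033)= 1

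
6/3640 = 3/1820 =0.00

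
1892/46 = 946/23= 41.13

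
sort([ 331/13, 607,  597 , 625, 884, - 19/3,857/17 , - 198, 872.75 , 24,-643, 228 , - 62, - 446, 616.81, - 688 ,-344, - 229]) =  [ - 688, - 643, - 446, - 344, - 229, - 198,-62, - 19/3, 24, 331/13 , 857/17,228,  597, 607, 616.81, 625,872.75, 884]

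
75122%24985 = 167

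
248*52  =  12896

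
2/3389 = 2/3389 =0.00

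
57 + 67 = 124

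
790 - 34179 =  - 33389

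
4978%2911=2067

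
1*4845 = 4845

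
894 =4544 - 3650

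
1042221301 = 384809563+657411738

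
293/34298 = 293/34298 = 0.01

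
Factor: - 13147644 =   -  2^2*3^1* 269^1 * 4073^1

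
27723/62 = 447  +  9/62 = 447.15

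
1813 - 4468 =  - 2655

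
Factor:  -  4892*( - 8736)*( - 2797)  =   - 119534024064 = -2^7*3^1 *7^1*13^1*1223^1*2797^1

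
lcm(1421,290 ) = 14210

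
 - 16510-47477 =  - 63987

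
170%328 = 170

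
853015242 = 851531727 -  - 1483515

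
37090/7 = 37090/7  =  5298.57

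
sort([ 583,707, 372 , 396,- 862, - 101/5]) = [-862, - 101/5 , 372 , 396, 583 , 707 ] 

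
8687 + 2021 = 10708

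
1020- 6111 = -5091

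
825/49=16 +41/49 =16.84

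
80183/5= 80183/5 = 16036.60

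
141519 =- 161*( - 879)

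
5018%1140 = 458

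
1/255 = 1/255=0.00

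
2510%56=46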